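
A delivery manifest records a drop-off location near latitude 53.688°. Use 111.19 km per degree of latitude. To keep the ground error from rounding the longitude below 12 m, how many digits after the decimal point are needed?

At 53.688° one degree of longitude covers 111190 × cos 53.688° ≈ 111190 × 0.5922 ≈ 65844.7 m.
N decimal places → at most half a unit in the last place, 0.5 × 10⁻ᴺ° = 65844.7/2 × 10⁻ᴺ m.
Setting 32922.4 × 10⁻ᴺ ≤ 12 gives 10ᴺ ≥ 2744, i.e. N ≥ 3.44.
N = 3 would give 32.9 m (too coarse); N = 4 gives 3.29 m ≤ 12 m.

4 decimal places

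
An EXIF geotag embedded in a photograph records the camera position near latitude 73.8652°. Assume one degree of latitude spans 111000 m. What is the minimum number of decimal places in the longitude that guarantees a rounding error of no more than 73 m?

At 73.8652° one degree of longitude covers 111000 × cos 73.8652° ≈ 111000 × 0.2779 ≈ 30846.7 m.
N decimal places → at most half a unit in the last place, 0.5 × 10⁻ᴺ° = 30846.7/2 × 10⁻ᴺ m.
Setting 15423.3 × 10⁻ᴺ ≤ 73 gives 10ᴺ ≥ 211.3, i.e. N ≥ 2.32.
So 3 decimal places suffice (15.4 m); 2 would allow up to 154 m.

3 decimal places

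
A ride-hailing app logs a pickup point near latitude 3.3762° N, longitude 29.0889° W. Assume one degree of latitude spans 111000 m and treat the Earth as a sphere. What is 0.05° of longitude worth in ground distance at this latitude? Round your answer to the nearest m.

5540 m

0.05° of longitude at 3.3762° is 0.05 × 111000 × cos 3.3762° ≈ 0.05 × 110807 = 5540.37 m.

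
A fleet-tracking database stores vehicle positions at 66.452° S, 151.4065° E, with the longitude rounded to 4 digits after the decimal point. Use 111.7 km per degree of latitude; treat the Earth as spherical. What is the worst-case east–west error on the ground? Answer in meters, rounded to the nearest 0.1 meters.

2.2 meters

Rounding to 4 decimal places leaves the longitude within ±5e-05° of the true value.
Parallels shrink by cos φ, so at 66.452° a degree of longitude is 111700 × 0.3995 ≈ 44626.1 m.
East–west error: 5e-05° × 44626.1 m/° ≈ 2.2313 m.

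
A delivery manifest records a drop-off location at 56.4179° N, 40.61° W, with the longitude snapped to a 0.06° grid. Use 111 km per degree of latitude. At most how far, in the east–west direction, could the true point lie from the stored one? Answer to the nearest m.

With a 0.06° grid the true value lies within half a step, ±0.06°/2 = ±0.03°, of the stored one.
Parallels shrink by cos φ, so at 56.4179° a degree of longitude is 111000 × 0.5531 ≈ 61397.6 m.
Maximum E–W displacement: 0.03 × 61397.6 = 1841.93 m.

1842 m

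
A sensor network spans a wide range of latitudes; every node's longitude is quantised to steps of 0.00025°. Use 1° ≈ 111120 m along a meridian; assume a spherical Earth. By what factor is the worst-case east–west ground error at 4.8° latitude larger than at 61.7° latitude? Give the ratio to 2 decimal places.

With a 0.00025° grid the true value lies within half a step, ±0.00025°/2 = ±0.000125°, of the stored one.
At 4.8°: 0.000125° × 111120 × cos 4.8° = 0.000125 × 111120 × 0.9965 ≈ 13.841 m.
Error at 61.7° = 0.000125° × 111120 × cos 61.7° ≈ 13.89 × 0.4741 = 6.5851 m.
Ratio: 13.841 / 6.5851 = cos 4.8° / cos 61.7° ≈ 2.1019.

2.10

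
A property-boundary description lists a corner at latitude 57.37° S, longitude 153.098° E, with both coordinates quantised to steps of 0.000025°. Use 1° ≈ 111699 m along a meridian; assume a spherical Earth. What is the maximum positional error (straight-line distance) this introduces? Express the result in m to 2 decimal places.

With a 0.000025° grid the true value lies within half a step, ±0.000025°/2 = ±1.25e-05°, of the stored one.
Latitude error → 1.25e-05 × 111699 = 1.39624 m along the meridian.
East–west component at 57.37°: 1.25e-05° × 111699 × cos 57.37° ≈ 1.25e-05 × 60229.4 ≈ 0.752868 m.
Worst case both components are at the extreme and orthogonal: √(1.39624² + 0.752868²) ≈ 1.58628 m.

1.59 m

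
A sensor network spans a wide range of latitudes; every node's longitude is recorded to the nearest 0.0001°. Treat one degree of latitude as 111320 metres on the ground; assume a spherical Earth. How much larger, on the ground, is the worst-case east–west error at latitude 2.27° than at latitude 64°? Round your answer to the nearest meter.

Rounding to 4 decimal places leaves the longitude within ±5e-05° of the true value.
Error at 2.27° = 5e-05° × 111320 × cos 2.27° ≈ 5.566 × 0.9992 = 5.5616 m.
Error at 64° = 5e-05° × 111320 × cos 64° ≈ 5.566 × 0.4384 = 2.44 m.
Difference: 5.5616 − 2.44 = 3.1217 m.

3 meters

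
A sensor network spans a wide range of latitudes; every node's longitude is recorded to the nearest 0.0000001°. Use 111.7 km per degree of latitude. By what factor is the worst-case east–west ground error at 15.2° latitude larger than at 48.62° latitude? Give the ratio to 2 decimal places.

Rounding to 7 decimal places leaves the longitude within ±5e-08° of the true value.
Error at 15.2° = 5e-08° × 111700 × cos 15.2° ≈ 0.005585 × 0.9650 = 0.0053896 m.
Error at 48.62° = 5e-08° × 111700 × cos 48.62° ≈ 0.005585 × 0.6610 = 0.003692 m.
The ratio reduces to cos 15.2° / cos 48.62° = 0.9650/0.6610 ≈ 1.4598.

1.46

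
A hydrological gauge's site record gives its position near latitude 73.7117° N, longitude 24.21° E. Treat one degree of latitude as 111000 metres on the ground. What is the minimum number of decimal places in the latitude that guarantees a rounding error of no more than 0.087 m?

6 decimal places

One degree of latitude covers 111000 m.
With N decimal places the half-ulp bound is 0.5·10⁻ᴺ°, or 0.5·10⁻ᴺ × 111000 m on the ground.
Setting 55500 × 10⁻ᴺ ≤ 0.087 gives 10ᴺ ≥ 6.379e+05, i.e. N ≥ 5.80.
So 6 decimal places suffice (0.0555 m); 5 would allow up to 0.555 m.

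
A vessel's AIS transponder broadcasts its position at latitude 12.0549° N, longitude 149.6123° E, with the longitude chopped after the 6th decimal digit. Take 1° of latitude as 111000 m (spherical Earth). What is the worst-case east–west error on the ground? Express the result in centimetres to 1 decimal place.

10.9 centimetres

Truncating at 6 decimal places can drop up to a full unit in the last place, so the longitude may be off by as much as 1e-06°.
At latitude 12.0549° a degree of longitude spans 111000 m × cos 12.0549° = 111000 × 0.9779 ≈ 108552 m.
Maximum E–W displacement: 1e-06 × 108552 = 0.108552 m.
That is 0.108552 m = 10.855 cm.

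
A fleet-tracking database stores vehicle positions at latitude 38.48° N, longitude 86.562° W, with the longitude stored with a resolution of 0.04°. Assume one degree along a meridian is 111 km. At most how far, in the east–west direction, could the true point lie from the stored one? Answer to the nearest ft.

With a 0.04° grid the true value lies within half a step, ±0.04°/2 = ±0.02°, of the stored one.
At latitude 38.48° a degree of longitude spans 111000 m × cos 38.48° = 111000 × 0.7828 ≈ 86893.6 m.
Maximum E–W displacement: 0.02 × 86893.6 = 1737.87 m.
Converting: 1737.87 m × 3.2808 ft/m ≈ 5701.7 ft.

5702 ft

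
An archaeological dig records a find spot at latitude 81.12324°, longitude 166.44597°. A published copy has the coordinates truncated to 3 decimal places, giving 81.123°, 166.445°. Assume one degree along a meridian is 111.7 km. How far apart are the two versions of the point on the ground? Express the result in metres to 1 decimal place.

31.6 metres

The latitude changed by +0.00024° and the longitude by +0.00097°.
North–south shift: 0.00024 × 111700 = 26.808 m.
East–west at this latitude: 0.00097° × 111700 × cos 81.123° ≈ 0.00097 × 17236.8 = 16.7197 m.
Combined displacement = (26.808² + 16.7197²)^½ ≈ 31.5946 m.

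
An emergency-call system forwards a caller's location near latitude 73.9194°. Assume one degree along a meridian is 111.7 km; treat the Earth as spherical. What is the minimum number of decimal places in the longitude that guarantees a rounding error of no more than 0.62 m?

At 73.9194° one degree of longitude covers 111700 × cos 73.9194° ≈ 111700 × 0.2770 ≈ 30939.7 m.
N decimal places → at most half a unit in the last place, 0.5 × 10⁻ᴺ° = 30939.7/2 × 10⁻ᴺ m.
Need 0.5 × 30939.7 × 10⁻ᴺ ≤ 0.62 → 10⁻ᴺ ≤ 4.008e-05, so N ≥ 4.40.
So 5 decimal places suffice (0.155 m); 4 would allow up to 1.55 m.

5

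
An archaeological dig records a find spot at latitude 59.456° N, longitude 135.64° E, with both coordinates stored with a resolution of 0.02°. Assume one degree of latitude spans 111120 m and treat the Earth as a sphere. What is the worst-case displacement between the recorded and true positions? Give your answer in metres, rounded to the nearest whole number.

With a 0.02° grid the true value lies within half a step, ±0.02°/2 = ±0.01°, of the stored one.
N–S: 0.01° × 111120 m/° = 1111.2 m.
East–west component at 59.456°: 0.01° × 111120 × cos 59.456° ≈ 0.01 × 56471.2 ≈ 564.712 m.
Combining orthogonally: (1111.2² + 564.712²)^½ ≈ 1246.46 m.

1246 metres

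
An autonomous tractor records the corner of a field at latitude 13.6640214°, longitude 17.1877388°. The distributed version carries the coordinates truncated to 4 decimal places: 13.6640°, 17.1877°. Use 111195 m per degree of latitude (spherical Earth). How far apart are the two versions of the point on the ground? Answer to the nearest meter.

5 meters

Δlat = 13.6640214 − 13.6640 = +0.0000214°; Δlon = 17.1877388 − 17.1877 = +0.0000388°.
N–S: 0.0000214° × 111195 m/° = 2.37957 m.
E–W at 13.664°: 0.0000388° × 111195 × cos 13.664° = 0.0000388 × 111195 × 0.9717 ≈ 4.19226 m.
Distance: √(2.37957² + 4.19226²) ≈ 4.82052 m.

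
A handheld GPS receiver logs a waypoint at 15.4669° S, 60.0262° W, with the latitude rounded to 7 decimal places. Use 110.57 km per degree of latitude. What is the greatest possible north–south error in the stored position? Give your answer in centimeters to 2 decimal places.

Rounding to 7 decimal places leaves the latitude within ±5e-08° of the true value.
Along the meridian that is 5e-08° × 110570 m/° = 0.0055285 m.
That is 0.0055285 m = 0.55285 cm.

0.55 centimeters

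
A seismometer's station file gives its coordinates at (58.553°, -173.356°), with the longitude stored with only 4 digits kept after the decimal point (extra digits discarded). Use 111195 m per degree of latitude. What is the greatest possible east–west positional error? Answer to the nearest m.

Truncating at 4 decimal places can drop up to a full unit in the last place, so the longitude may be off by as much as 0.0001°.
One degree of longitude at 58.553° is 111195 × cos 58.553° ≈ 111195 × 0.5217 = 58011.5 m.
So at most 0.0001° × 58011.5 ≈ 5.80115 m east–west.

6 m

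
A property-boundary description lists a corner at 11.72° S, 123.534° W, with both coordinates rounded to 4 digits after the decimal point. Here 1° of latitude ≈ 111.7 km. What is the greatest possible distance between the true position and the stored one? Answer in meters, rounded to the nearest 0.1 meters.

Rounding to 4 decimal places leaves each coordinate within ±5e-05° of the true value.
North–south component: 5e-05° × 111700 = 5.585 m.
Longitude error → 5e-05 × 111700 × cos 11.72° = 5e-05 × 111700 × 0.9792 ≈ 5.46856 m.
Worst case both components are at the extreme and orthogonal: √(5.585² + 5.46856²) ≈ 7.81648 m.

7.8 meters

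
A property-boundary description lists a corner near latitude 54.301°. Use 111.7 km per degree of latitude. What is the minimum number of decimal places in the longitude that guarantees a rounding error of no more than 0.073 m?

At 54.301° one degree of longitude covers 111700 × cos 54.301° ≈ 111700 × 0.5835 ≈ 65180 m.
With N decimal places the half-ulp bound is 0.5·10⁻ᴺ°, or 0.5·10⁻ᴺ × 65180 m on the ground.
Need 0.5 × 65180 × 10⁻ᴺ ≤ 0.073 → 10⁻ᴺ ≤ 2.240e-06, so N ≥ 5.65.
At 5 places the error can reach 0.326 m, but 6 places keeps it to 0.0326 m.

6 decimal places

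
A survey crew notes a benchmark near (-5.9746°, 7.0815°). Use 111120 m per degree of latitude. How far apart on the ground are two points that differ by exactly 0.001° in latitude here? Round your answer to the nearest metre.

Along a meridian 0.001° is 0.001 × 111120 = 111.12 m.

111 metres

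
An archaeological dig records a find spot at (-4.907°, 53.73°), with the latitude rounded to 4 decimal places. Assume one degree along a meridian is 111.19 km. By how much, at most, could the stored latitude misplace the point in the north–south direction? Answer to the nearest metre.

Rounding to 4 decimal places leaves the latitude within ±5e-05° of the true value.
So the N–S error is at most 5e-05 × 111190 = 5.5595 m.

6 metres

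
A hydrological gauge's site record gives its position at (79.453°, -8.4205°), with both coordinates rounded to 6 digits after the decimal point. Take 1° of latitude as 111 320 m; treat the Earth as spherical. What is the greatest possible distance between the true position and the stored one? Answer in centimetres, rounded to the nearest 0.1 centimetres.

5.7 centimetres

Rounding to 6 decimal places leaves each coordinate within ±5e-07° of the true value.
N–S: 5e-07° × 111320 m/° = 0.05566 m.
East–west component at 79.453°: 5e-07° × 111320 × cos 79.453° ≈ 5e-07 × 20376.2 ≈ 0.0101881 m.
The two errors are perpendicular, so the maximum displacement is √(0.05566² + 0.0101881²) ≈ 0.0565847 m.
That is 0.0565847 m = 5.6585 cm.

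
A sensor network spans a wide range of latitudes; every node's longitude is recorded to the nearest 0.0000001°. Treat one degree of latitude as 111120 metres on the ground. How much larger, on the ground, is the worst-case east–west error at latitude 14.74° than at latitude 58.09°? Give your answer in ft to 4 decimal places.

0.0080 ft

Rounding to 7 decimal places leaves the longitude within ±5e-08° of the true value.
At 14.74°: 5e-08° × 111120 × cos 14.74° = 5e-08 × 111120 × 0.9671 ≈ 0.0053732 m.
At 58.09°: 5e-08° × 111120 × cos 58.09° = 5e-08 × 111120 × 0.5286 ≈ 0.0029368 m.
So the lower-latitude error exceeds the higher by 0.0053732 − 0.0029368 = 0.0024363 m.
Converting: 0.00243633 m × 3.2808 ft/m ≈ 0.0079932 ft.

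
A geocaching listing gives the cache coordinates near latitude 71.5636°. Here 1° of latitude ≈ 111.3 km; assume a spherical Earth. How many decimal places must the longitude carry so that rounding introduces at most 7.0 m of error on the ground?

4 decimal places

At 71.5636° one degree of longitude covers 111300 × cos 71.5636° ≈ 111300 × 0.3163 ≈ 35198.8 m.
N decimal places → at most half a unit in the last place, 0.5 × 10⁻ᴺ° = 35198.8/2 × 10⁻ᴺ m.
Setting 17599.4 × 10⁻ᴺ ≤ 7.0 gives 10ᴺ ≥ 2514, i.e. N ≥ 3.40.
So 4 decimal places suffice (1.76 m); 3 would allow up to 17.6 m.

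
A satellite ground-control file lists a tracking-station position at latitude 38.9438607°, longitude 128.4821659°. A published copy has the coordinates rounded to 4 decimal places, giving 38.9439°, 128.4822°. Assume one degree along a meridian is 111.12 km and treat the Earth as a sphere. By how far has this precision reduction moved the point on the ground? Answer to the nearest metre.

5 metres

The latitude changed by -0.0000393° and the longitude by -0.0000341°.
N–S: -0.0000393° × 111120 m/° = -4.36702 m.
East–west at this latitude: -0.0000341° × 111120 × cos 38.9439° ≈ -0.0000341 × 86424.9 = -2.94709 m.
Distance: √(4.36702² + 2.94709²) ≈ 5.26841 m.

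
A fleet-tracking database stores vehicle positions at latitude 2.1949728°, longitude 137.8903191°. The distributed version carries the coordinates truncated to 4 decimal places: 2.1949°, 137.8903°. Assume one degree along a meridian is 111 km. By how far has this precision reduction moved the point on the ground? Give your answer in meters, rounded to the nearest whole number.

8 meters

The latitude changed by +0.0000728° and the longitude by +0.0000191°.
N–S: 0.0000728° × 111000 m/° = 8.0808 m.
E–W at 2.1949°: 0.0000191° × 111000 × cos 2.1949° = 0.0000191 × 111000 × 0.9993 ≈ 2.11854 m.
Hypotenuse of the two orthogonal shifts: √(8.0808² + 2.11854²) = 8.35389 m.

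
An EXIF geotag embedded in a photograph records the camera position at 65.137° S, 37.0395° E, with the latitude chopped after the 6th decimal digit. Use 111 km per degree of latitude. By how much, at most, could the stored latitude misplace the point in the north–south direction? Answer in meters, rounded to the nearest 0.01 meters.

Truncating at 6 decimal places can drop up to a full unit in the last place, so the latitude may be off by as much as 1e-06°.
So the N–S error is at most 1e-06 × 111000 = 0.111 m.

0.11 meters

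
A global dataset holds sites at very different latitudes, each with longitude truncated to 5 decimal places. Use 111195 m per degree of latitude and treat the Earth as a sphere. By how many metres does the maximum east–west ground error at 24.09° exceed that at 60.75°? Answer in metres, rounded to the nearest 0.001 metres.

Truncating at 5 decimal places can drop up to a full unit in the last place, so the longitude may be off by as much as 1e-05°.
Error at 24.09° = 1e-05° × 111195 × cos 24.09° ≈ 1.1119 × 0.9129 = 1.0151 m.
At 60.75°: 1e-05° × 111195 × cos 60.75° = 1e-05 × 111195 × 0.4886 ≈ 0.54332 m.
Difference: 1.0151 − 0.54332 = 0.47178 m.

0.472 metres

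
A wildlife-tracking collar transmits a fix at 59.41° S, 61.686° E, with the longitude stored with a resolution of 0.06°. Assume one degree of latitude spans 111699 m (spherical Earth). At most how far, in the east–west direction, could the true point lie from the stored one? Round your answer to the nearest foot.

5595 feet

With a 0.06° grid the true value lies within half a step, ±0.06°/2 = ±0.03°, of the stored one.
Parallels shrink by cos φ, so at 59.41° a degree of longitude is 111699 × 0.5089 ≈ 56842.6 m.
East–west error: 0.03° × 56842.6 m/° ≈ 1705.28 m.
Converting: 1705.28 m × 3.2808 ft/m ≈ 5594.7 ft.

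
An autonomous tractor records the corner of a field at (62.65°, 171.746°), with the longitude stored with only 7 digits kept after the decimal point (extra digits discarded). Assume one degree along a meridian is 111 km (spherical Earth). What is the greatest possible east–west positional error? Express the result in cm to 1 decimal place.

0.5 cm

Truncating at 7 decimal places can drop up to a full unit in the last place, so the longitude may be off by as much as 1e-07°.
Parallels shrink by cos φ, so at 62.65° a degree of longitude is 111000 × 0.4594 ≈ 50996.2 m.
East–west error: 1e-07° × 50996.2 m/° ≈ 0.00509962 m.
That is 0.00509962 m = 0.50996 cm.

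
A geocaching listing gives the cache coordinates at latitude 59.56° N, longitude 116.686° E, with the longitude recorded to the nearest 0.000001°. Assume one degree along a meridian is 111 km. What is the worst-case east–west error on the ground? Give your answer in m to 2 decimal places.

Rounding to 6 decimal places leaves the longitude within ±5e-07° of the true value.
One degree of longitude at 59.56° is 111000 × cos 59.56° ≈ 111000 × 0.5066 = 56236.6 m.
Maximum E–W displacement: 5e-07 × 56236.6 = 0.0281183 m.

0.03 m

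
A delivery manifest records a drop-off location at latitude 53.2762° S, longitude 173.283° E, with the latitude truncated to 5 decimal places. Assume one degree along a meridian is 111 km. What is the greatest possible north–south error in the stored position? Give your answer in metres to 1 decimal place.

Truncating at 5 decimal places can drop up to a full unit in the last place, so the latitude may be off by as much as 1e-05°.
So the N–S error is at most 1e-05 × 111000 = 1.11 m.

1.1 metres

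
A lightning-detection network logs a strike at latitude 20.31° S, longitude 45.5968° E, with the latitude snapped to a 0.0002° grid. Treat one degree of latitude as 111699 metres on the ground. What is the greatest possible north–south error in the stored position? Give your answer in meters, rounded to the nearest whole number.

11 meters

With a 0.0002° grid the true value lies within half a step, ±0.0002°/2 = ±0.0001°, of the stored one.
So the N–S error is at most 0.0001 × 111699 = 11.1699 m.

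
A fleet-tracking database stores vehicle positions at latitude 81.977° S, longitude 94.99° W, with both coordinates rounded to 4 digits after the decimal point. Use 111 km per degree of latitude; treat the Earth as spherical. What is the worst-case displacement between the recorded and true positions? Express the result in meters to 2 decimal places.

Rounding to 4 decimal places leaves each coordinate within ±5e-05° of the true value.
Latitude error → 5e-05 × 111000 = 5.55 m along the meridian.
E–W at 81.977°: 5e-05° × 111000 × cos 81.977° = 5e-05 × 111000 × 0.1396 ≈ 0.774617 m.
Worst case both components are at the extreme and orthogonal: √(5.55² + 0.774617²) ≈ 5.6038 m.

5.60 meters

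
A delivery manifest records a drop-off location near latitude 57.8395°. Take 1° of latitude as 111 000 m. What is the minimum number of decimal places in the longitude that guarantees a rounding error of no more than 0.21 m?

6

At 57.8395° one degree of longitude covers 111000 × cos 57.8395° ≈ 111000 × 0.5323 ≈ 59084.5 m.
Rounding to N decimal places gives at most 0.5 × 10⁻ᴺ degrees of error, i.e. 0.5 × 10⁻ᴺ × 59084.5 m.
Need 0.5 × 59084.5 × 10⁻ᴺ ≤ 0.21 → 10⁻ᴺ ≤ 7.108e-06, so N ≥ 5.15.
At 5 places the error can reach 0.295 m, but 6 places keeps it to 0.0295 m.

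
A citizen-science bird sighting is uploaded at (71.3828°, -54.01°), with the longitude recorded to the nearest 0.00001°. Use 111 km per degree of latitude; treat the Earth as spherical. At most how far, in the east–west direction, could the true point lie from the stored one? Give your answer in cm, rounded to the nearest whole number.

Rounding to 5 decimal places leaves the longitude within ±5e-06° of the true value.
Parallels shrink by cos φ, so at 71.3828° a degree of longitude is 111000 × 0.3192 ≈ 35436.1 m.
So at most 5e-06° × 35436.1 ≈ 0.17718 m east–west.
That is 0.17718 m = 17.718 cm.

18 cm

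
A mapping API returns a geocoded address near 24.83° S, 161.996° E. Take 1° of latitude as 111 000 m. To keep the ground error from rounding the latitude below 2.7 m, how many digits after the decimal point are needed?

One degree of latitude covers 111000 m.
With N decimal places the half-ulp bound is 0.5·10⁻ᴺ°, or 0.5·10⁻ᴺ × 111000 m on the ground.
Need 0.5 × 111000 × 10⁻ᴺ ≤ 2.7 → 10⁻ᴺ ≤ 4.865e-05, so N ≥ 4.31.
N = 4 would give 5.55 m (too coarse); N = 5 gives 0.555 m ≤ 2.7 m.

5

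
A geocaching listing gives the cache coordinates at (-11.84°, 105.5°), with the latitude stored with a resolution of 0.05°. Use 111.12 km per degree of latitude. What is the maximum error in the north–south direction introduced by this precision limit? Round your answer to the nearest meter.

2778 meters

With a 0.05° grid the true value lies within half a step, ±0.05°/2 = ±0.025°, of the stored one.
North–south distance: 0.025° × 111120 m/° = 2778 m.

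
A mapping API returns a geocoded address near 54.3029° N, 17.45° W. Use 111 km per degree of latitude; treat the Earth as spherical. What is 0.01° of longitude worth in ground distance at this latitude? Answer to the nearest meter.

At 54.3029° a degree of longitude is 111000 × cos 54.3029° ≈ 64768.5 m, so 0.01° corresponds to 647.685 m.

648 meters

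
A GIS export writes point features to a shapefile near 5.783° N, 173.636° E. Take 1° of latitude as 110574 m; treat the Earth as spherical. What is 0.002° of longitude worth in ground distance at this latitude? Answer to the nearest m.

0.002° of longitude at 5.783° is 0.002 × 110574 × cos 5.783° ≈ 0.002 × 110011 = 220.023 m.

220 m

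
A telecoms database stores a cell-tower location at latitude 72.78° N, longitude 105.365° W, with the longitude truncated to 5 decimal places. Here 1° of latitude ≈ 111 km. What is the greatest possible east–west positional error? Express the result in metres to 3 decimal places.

Truncating at 5 decimal places can drop up to a full unit in the last place, so the longitude may be off by as much as 1e-05°.
One degree of longitude at 72.78° is 111000 × cos 72.78° ≈ 111000 × 0.2960 = 32860.6 m.
East–west error: 1e-05° × 32860.6 m/° ≈ 0.328606 m.

0.329 metres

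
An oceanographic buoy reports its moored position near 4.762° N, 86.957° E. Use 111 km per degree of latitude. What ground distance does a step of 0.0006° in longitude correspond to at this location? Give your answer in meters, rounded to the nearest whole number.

66 meters

At 4.762° a degree of longitude is 111000 × cos 4.762° ≈ 110617 m, so 0.0006° corresponds to 66.3701 m.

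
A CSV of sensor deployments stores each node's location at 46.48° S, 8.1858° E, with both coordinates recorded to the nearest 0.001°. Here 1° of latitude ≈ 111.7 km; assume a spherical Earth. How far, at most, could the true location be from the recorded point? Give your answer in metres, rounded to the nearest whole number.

Rounding to 3 decimal places leaves each coordinate within ±0.0005° of the true value.
Latitude error → 0.0005 × 111700 = 55.85 m along the meridian.
E–W at 46.48°: 0.0005° × 111700 × cos 46.48° = 0.0005 × 111700 × 0.6886 ≈ 38.4587 m.
Combining orthogonally: (55.85² + 38.4587²)^½ ≈ 67.8107 m.

68 metres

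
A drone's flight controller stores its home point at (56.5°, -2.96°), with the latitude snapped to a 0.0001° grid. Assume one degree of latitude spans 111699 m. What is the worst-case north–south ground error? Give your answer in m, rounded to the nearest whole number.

6 m

With a 0.0001° grid the true value lies within half a step, ±0.0001°/2 = ±5e-05°, of the stored one.
North–south distance: 5e-05° × 111699 m/° = 5.58495 m.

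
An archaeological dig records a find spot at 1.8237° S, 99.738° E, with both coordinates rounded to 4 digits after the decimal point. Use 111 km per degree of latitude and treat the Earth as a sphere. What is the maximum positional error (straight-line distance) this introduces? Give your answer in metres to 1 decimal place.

7.8 metres

Rounding to 4 decimal places leaves each coordinate within ±5e-05° of the true value.
North–south component: 5e-05° × 111000 = 5.55 m.
Longitude error → 5e-05 × 111000 × cos 1.8237° = 5e-05 × 111000 × 0.9995 ≈ 5.54719 m.
Worst case both components are at the extreme and orthogonal: √(5.55² + 5.54719²) ≈ 7.8469 m.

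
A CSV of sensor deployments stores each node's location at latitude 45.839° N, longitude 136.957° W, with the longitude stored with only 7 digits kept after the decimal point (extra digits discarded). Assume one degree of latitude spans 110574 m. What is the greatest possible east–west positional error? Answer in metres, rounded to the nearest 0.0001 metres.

Truncating at 7 decimal places can drop up to a full unit in the last place, so the longitude may be off by as much as 1e-07°.
At latitude 45.839° a degree of longitude spans 110574 m × cos 45.839° = 110574 × 0.6967 ≈ 77034.4 m.
East–west error: 1e-07° × 77034.4 m/° ≈ 0.00770344 m.

0.0077 metres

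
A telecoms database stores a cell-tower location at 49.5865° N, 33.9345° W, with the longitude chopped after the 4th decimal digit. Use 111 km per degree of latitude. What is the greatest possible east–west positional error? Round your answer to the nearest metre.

7 metres

Truncating at 4 decimal places can drop up to a full unit in the last place, so the longitude may be off by as much as 0.0001°.
At latitude 49.5865° a degree of longitude spans 111000 m × cos 49.5865° = 111000 × 0.6483 ≈ 71961.2 m.
Maximum E–W displacement: 0.0001 × 71961.2 = 7.19612 m.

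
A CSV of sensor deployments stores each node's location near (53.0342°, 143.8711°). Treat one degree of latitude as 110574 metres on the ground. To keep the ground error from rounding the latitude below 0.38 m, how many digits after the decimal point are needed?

6 decimal places

One degree of latitude covers 110574 m.
Rounding to N decimal places gives at most 0.5 × 10⁻ᴺ degrees of error, i.e. 0.5 × 10⁻ᴺ × 110574 m.
Need 0.5 × 110574 × 10⁻ᴺ ≤ 0.38 → 10⁻ᴺ ≤ 6.873e-06, so N ≥ 5.16.
So 6 decimal places suffice (0.0553 m); 5 would allow up to 0.553 m.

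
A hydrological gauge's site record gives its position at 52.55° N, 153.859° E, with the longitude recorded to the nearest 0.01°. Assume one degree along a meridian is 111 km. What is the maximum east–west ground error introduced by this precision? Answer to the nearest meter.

337 meters

Rounding to 2 decimal places leaves the longitude within ±0.005° of the true value.
Parallels shrink by cos φ, so at 52.55° a degree of longitude is 111000 × 0.6081 ≈ 67495.6 m.
East–west error: 0.005° × 67495.6 m/° ≈ 337.478 m.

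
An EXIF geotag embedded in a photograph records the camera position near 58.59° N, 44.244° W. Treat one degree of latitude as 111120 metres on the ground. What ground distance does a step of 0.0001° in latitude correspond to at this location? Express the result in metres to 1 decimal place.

11.1 metres

0.0001° × 111120 m/° = 11.112 m.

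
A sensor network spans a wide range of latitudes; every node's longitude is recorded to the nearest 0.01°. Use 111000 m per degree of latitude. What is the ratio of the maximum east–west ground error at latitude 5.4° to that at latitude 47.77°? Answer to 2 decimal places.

Rounding to 2 decimal places leaves the longitude within ±0.005° of the true value.
At 5.4°: 0.005° × 111000 × cos 5.4° = 0.005 × 111000 × 0.9956 ≈ 552.54 m.
At 47.77°: 0.005° × 111000 × cos 47.77° = 0.005 × 111000 × 0.6721 ≈ 373.02 m.
The ratio reduces to cos 5.4° / cos 47.77° = 0.9956/0.6721 ≈ 1.4813.

1.48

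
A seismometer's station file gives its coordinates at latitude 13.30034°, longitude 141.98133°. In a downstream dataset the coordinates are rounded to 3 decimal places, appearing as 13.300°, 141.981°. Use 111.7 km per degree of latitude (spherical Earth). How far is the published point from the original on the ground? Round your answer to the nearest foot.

The latitude changed by +0.00034° and the longitude by +0.00033°.
North–south shift: 0.00034 × 111700 = 37.978 m.
E–W at 13.3°: 0.00033° × 111700 × cos 13.3° = 0.00033 × 111700 × 0.9732 ≈ 35.8723 m.
Hypotenuse of the two orthogonal shifts: √(37.978² + 35.8723²) = 52.2413 m.
In feet: 52.2413 m ÷ 0.3048 ≈ 171.4 ft.

171 feet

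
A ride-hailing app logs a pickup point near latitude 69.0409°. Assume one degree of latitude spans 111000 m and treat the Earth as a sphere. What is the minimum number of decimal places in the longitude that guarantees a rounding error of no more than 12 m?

4

At 69.0409° one degree of longitude covers 111000 × cos 69.0409° ≈ 111000 × 0.3577 ≈ 39704.9 m.
N decimal places → at most half a unit in the last place, 0.5 × 10⁻ᴺ° = 39704.9/2 × 10⁻ᴺ m.
Need 0.5 × 39704.9 × 10⁻ᴺ ≤ 12 → 10⁻ᴺ ≤ 6.045e-04, so N ≥ 3.22.
At 3 places the error can reach 19.9 m, but 4 places keeps it to 1.99 m.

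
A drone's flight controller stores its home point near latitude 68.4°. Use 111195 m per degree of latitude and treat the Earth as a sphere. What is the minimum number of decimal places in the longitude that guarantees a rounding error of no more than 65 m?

At 68.4° one degree of longitude covers 111195 × cos 68.4° ≈ 111195 × 0.3681 ≈ 40933.6 m.
With N decimal places the half-ulp bound is 0.5·10⁻ᴺ°, or 0.5·10⁻ᴺ × 40933.6 m on the ground.
Setting 20466.8 × 10⁻ᴺ ≤ 65 gives 10ᴺ ≥ 314.9, i.e. N ≥ 2.50.
So 3 decimal places suffice (20.5 m); 2 would allow up to 205 m.

3 decimal places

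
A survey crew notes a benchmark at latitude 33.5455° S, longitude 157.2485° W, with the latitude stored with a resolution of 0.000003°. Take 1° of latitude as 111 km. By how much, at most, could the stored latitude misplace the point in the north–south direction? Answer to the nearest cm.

17 cm

With a 0.000003° grid the true value lies within half a step, ±0.000003°/2 = ±1.5e-06°, of the stored one.
Along the meridian that is 1.5e-06° × 111000 m/° = 0.1665 m.
That is 0.1665 m = 16.65 cm.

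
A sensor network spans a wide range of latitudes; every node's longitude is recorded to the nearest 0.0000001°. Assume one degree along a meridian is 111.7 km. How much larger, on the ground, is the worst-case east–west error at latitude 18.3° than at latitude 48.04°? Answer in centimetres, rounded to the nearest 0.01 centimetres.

0.16 centimetres

Rounding to 7 decimal places leaves the longitude within ±5e-08° of the true value.
At 18.3°: 5e-08° × 111700 × cos 18.3° = 5e-08 × 111700 × 0.9494 ≈ 0.0053025 m.
At 48.04°: 5e-08° × 111700 × cos 48.04° = 5e-08 × 111700 × 0.6686 ≈ 0.0037342 m.
Difference: 0.0053025 − 0.0037342 = 0.0015683 m.
That is 0.00156835 m = 0.15683 cm.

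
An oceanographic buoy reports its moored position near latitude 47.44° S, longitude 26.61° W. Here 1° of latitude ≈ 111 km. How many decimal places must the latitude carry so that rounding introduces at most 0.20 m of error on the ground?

6 decimal places

One degree of latitude covers 111000 m.
N decimal places → at most half a unit in the last place, 0.5 × 10⁻ᴺ° = 111000/2 × 10⁻ᴺ m.
Setting 55500 × 10⁻ᴺ ≤ 0.20 gives 10ᴺ ≥ 2.775e+05, i.e. N ≥ 5.44.
N = 5 would give 0.555 m (too coarse); N = 6 gives 0.0555 m ≤ 0.20 m.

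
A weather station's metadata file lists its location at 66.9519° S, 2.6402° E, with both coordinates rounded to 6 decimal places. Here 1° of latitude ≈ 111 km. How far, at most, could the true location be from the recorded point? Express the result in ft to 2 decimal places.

Rounding to 6 decimal places leaves each coordinate within ±5e-07° of the true value.
North–south component: 5e-07° × 111000 = 0.0555 m.
Longitude error → 5e-07 × 111000 × cos 66.9519° = 5e-07 × 111000 × 0.3915 ≈ 0.0217285 m.
Worst case both components are at the extreme and orthogonal: √(0.0555² + 0.0217285²) ≈ 0.0596018 m.
In feet: 0.0596018 m ÷ 0.3048 ≈ 0.19554 ft.

0.20 ft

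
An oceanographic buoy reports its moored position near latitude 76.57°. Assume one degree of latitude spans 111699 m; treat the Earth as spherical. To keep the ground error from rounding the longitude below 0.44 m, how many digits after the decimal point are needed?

5

At 76.57° one degree of longitude covers 111699 × cos 76.57° ≈ 111699 × 0.2323 ≈ 25942.9 m.
Rounding to N decimal places gives at most 0.5 × 10⁻ᴺ degrees of error, i.e. 0.5 × 10⁻ᴺ × 25942.9 m.
Need 0.5 × 25942.9 × 10⁻ᴺ ≤ 0.44 → 10⁻ᴺ ≤ 3.392e-05, so N ≥ 4.47.
N = 4 would give 1.3 m (too coarse); N = 5 gives 0.13 m ≤ 0.44 m.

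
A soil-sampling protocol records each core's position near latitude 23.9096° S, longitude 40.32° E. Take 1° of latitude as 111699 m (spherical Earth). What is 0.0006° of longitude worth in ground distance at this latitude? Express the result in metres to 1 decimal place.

At 23.9096° a degree of longitude is 111699 × cos 23.9096° ≈ 102114 m, so 0.0006° corresponds to 61.2682 m.

61.3 metres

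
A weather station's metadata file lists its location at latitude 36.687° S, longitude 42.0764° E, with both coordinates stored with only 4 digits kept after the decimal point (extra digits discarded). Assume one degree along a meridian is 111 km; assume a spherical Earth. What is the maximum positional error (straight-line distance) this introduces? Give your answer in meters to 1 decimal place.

Truncating at 4 decimal places can drop up to a full unit in the last place, so each coordinate may be off by as much as 0.0001°.
Latitude error → 0.0001 × 111000 = 11.1 m along the meridian.
E–W at 36.687°: 0.0001° × 111000 × cos 36.687° = 0.0001 × 111000 × 0.8019 ≈ 8.90121 m.
Worst case both components are at the extreme and orthogonal: √(11.1² + 8.90121²) ≈ 14.2282 m.

14.2 meters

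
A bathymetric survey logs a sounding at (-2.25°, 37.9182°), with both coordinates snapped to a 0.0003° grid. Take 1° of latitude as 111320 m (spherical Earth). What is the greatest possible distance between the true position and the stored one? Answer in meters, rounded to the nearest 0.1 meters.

23.6 meters

With a 0.0003° grid the true value lies within half a step, ±0.0003°/2 = ±0.00015°, of the stored one.
Latitude error → 0.00015 × 111320 = 16.698 m along the meridian.
Longitude error → 0.00015 × 111320 × cos 2.25° = 0.00015 × 111320 × 0.9992 ≈ 16.6851 m.
Combining orthogonally: (16.698² + 16.6851²)^½ ≈ 23.6054 m.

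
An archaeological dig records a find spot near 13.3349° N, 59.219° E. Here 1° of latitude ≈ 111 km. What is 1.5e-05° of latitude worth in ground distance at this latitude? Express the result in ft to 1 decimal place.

5.5 ft

1.5e-05° × 111000 m/° = 1.665 m.
Converting: 1.665 m × 3.2808 ft/m ≈ 5.4626 ft.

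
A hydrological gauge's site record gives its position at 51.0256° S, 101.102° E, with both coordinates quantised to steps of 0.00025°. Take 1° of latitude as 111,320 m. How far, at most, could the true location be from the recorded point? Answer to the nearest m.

With a 0.00025° grid the true value lies within half a step, ±0.00025°/2 = ±0.000125°, of the stored one.
Latitude error → 0.000125 × 111320 = 13.915 m along the meridian.
Longitude error → 0.000125 × 111320 × cos 51.0256° = 0.000125 × 111320 × 0.6290 ≈ 8.75216 m.
The two errors are perpendicular, so the maximum displacement is √(13.915² + 8.75216²) ≈ 16.4386 m.

16 m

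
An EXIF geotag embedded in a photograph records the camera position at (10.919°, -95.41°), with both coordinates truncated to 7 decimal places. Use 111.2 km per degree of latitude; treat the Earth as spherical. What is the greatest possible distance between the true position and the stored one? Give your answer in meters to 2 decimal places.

Truncating at 7 decimal places can drop up to a full unit in the last place, so each coordinate may be off by as much as 1e-07°.
N–S: 1e-07° × 111200 m/° = 0.01112 m.
East–west component at 10.919°: 1e-07° × 111200 × cos 10.919° ≈ 1e-07 × 109187 ≈ 0.0109187 m.
Worst case both components are at the extreme and orthogonal: √(0.01112² + 0.0109187²) ≈ 0.0155844 m.

0.02 meters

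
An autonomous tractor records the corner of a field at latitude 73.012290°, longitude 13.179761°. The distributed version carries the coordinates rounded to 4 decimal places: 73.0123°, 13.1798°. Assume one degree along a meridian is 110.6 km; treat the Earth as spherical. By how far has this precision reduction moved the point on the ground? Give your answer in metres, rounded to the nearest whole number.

2 metres

The latitude changed by -0.000010° and the longitude by -0.000039°.
N–S: -0.000010° × 110600 m/° = -1.106 m.
E–W at 73.0123°: -0.000039° × 110600 × cos 73.0123° = -0.000039 × 110600 × 0.2922 ≈ -1.26023 m.
Combined displacement = (1.106² + 1.26023²)^½ ≈ 1.67673 m.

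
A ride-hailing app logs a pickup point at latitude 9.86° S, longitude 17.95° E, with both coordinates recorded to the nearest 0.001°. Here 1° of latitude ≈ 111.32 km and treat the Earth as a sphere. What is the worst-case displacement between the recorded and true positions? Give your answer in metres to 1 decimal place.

Rounding to 3 decimal places leaves each coordinate within ±0.0005° of the true value.
N–S: 0.0005° × 111320 m/° = 55.66 m.
E–W at 9.86°: 0.0005° × 111320 × cos 9.86° = 0.0005 × 111320 × 0.9852 ≈ 54.8379 m.
Combining orthogonally: (55.66² + 54.8379²)^½ ≈ 78.1359 m.

78.1 metres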